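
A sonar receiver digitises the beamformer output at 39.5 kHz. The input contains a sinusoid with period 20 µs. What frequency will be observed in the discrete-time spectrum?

T = 20 µs → f = 1/T = 50 kHz.
50 kHz mod fs = 10.5 kHz.
10.5 kHz ≤ fs/2 = 19.75 kHz, appears at 10.5 kHz.

10.5 kHz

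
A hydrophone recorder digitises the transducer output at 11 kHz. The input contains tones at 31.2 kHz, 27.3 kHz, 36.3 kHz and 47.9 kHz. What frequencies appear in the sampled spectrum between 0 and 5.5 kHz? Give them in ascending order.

fs/2 = 5.5 kHz.
31.2 kHz mod fs = 9.2 kHz.
9.2 kHz > fs/2 = 5.5 kHz, folds to fs − 9.2 kHz = 1.8 kHz.
27.3 kHz mod fs = 5.3 kHz.
5.3 kHz ≤ fs/2 = 5.5 kHz, appears at 5.3 kHz.
36.3 kHz mod fs = 3.3 kHz.
3.3 kHz ≤ fs/2 = 5.5 kHz, appears at 3.3 kHz.
47.9 kHz mod fs = 3.9 kHz.
3.9 kHz ≤ fs/2 = 5.5 kHz, appears at 3.9 kHz.
Distinct values: {1.8 kHz, 3.3 kHz, 3.9 kHz, 5.3 kHz}.

1.8 kHz, 3.3 kHz, 3.9 kHz, 5.3 kHz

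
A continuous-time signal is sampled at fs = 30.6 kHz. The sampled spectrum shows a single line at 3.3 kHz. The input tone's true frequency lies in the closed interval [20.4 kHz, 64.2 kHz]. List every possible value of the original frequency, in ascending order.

27.3 kHz, 33.9 kHz, 57.9 kHz

Frequencies that alias to 3.3 kHz are k·fs ± 3.3 kHz for integer k ≥ 0.
k=0: 3.3 kHz.
k=1: 27.3 kHz, 33.9 kHz.
k=2: 57.9 kHz, 64.5 kHz.
k=3: 88.5 kHz, 95.1 kHz.
Within [20.4 kHz, 64.2 kHz]: 27.3 kHz, 33.9 kHz, 57.9 kHz.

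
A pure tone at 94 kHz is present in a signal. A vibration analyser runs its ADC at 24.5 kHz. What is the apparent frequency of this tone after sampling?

94 kHz mod fs = 20.5 kHz.
20.5 kHz > fs/2 = 12.25 kHz, folds to fs − 20.5 kHz = 4 kHz.

4 kHz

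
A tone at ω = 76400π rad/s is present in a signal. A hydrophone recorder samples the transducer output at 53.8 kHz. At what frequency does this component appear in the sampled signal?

15.6 kHz

ω = 76400π rad/s → f = ω/(2π) = 38200 Hz = 38.2 kHz.
38.2 kHz > fs/2 = 26.9 kHz, folds to fs − 38.2 kHz = 15.6 kHz.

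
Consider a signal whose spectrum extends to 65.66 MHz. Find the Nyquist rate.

131.32 MHz

Nyquist rate = 2 × 65.66 MHz = 131.32 MHz.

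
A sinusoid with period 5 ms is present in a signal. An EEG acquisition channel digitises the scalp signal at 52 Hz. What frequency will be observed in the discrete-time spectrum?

T = 5 ms → f = 1/T = 200 Hz.
200 Hz mod fs = 44 Hz.
44 Hz > fs/2 = 26 Hz, folds to fs − 44 Hz = 8 Hz.

8 Hz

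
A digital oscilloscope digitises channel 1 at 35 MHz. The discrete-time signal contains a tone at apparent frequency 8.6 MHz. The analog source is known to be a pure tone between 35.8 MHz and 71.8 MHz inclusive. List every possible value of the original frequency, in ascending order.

Frequencies that alias to 8.6 MHz are k·fs ± 8.6 MHz for integer k ≥ 0.
k=0: 8.6 MHz.
k=1: 26.4 MHz, 43.6 MHz.
k=2: 61.4 MHz, 78.6 MHz.
k=3: 96.4 MHz, 113.6 MHz.
Within [35.8 MHz, 71.8 MHz]: 43.6 MHz, 61.4 MHz.

43.6 MHz, 61.4 MHz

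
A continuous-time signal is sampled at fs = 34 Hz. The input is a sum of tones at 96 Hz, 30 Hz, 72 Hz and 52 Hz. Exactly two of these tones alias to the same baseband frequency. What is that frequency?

fs/2 = 17 Hz.
96 Hz mod fs = 28 Hz.
28 Hz > fs/2 = 17 Hz, folds to fs − 28 Hz = 6 Hz.
30 Hz > fs/2 = 17 Hz, folds to fs − 30 Hz = 4 Hz.
72 Hz mod fs = 4 Hz.
4 Hz ≤ fs/2 = 17 Hz, appears at 4 Hz.
52 Hz mod fs = 18 Hz.
18 Hz > fs/2 = 17 Hz, folds to fs − 18 Hz = 16 Hz.
30 Hz and 72 Hz both map to 4 Hz.

4 Hz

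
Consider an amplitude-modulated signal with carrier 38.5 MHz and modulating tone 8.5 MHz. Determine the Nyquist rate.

AM sidebands sit at fc ± fm = 30 MHz and 47 MHz.
Highest-frequency component: 47 MHz.
Nyquist rate = 2 × 47 MHz = 94 MHz.

94 MHz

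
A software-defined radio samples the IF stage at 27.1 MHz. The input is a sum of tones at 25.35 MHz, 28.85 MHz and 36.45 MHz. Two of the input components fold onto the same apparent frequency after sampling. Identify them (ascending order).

25.35 MHz, 28.85 MHz

fs/2 = 13.55 MHz.
25.35 MHz > fs/2 = 13.55 MHz, folds to fs − 25.35 MHz = 1.75 MHz.
28.85 MHz mod fs = 1.75 MHz.
1.75 MHz ≤ fs/2 = 13.55 MHz, appears at 1.75 MHz.
36.45 MHz mod fs = 9.35 MHz.
9.35 MHz ≤ fs/2 = 13.55 MHz, appears at 9.35 MHz.
25.35 MHz and 28.85 MHz both map to 1.75 MHz.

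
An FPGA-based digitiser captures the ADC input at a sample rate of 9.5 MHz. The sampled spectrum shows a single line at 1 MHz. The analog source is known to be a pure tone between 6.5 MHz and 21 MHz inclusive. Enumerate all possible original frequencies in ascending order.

Frequencies that alias to 1 MHz are k·fs ± 1 MHz for integer k ≥ 0.
k=0: 1 MHz.
k=1: 8.5 MHz, 10.5 MHz.
k=2: 18 MHz, 20 MHz.
k=3: 27.5 MHz, 29.5 MHz.
Within [6.5 MHz, 21 MHz]: 8.5 MHz, 10.5 MHz, 18 MHz, 20 MHz.

8.5 MHz, 10.5 MHz, 18 MHz, 20 MHz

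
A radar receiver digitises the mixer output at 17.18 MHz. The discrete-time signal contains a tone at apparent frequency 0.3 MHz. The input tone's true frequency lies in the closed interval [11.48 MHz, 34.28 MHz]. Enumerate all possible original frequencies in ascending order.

16.88 MHz, 17.48 MHz, 34.06 MHz

Frequencies that alias to 0.3 MHz are k·fs ± 0.3 MHz for integer k ≥ 0.
k=0: 0.3 MHz.
k=1: 16.88 MHz, 17.48 MHz.
k=2: 34.06 MHz, 34.66 MHz.
k=3: 51.24 MHz, 51.84 MHz.
Within [11.48 MHz, 34.28 MHz]: 16.88 MHz, 17.48 MHz, 34.06 MHz.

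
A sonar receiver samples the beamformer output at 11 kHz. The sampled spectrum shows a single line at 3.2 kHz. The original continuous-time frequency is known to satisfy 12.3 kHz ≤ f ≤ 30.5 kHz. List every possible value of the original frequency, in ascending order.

14.2 kHz, 18.8 kHz, 25.2 kHz, 29.8 kHz

Frequencies that alias to 3.2 kHz are k·fs ± 3.2 kHz for integer k ≥ 0.
k=0: 3.2 kHz.
k=1: 7.8 kHz, 14.2 kHz.
k=2: 18.8 kHz, 25.2 kHz.
k=3: 29.8 kHz, 36.2 kHz.
k=4: 40.8 kHz, 47.2 kHz.
Within [12.3 kHz, 30.5 kHz]: 14.2 kHz, 18.8 kHz, 25.2 kHz, 29.8 kHz.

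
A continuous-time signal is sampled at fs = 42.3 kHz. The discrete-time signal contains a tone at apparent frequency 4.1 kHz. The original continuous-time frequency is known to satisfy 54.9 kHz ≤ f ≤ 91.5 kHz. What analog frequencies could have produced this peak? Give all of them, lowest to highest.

Frequencies that alias to 4.1 kHz are k·fs ± 4.1 kHz for integer k ≥ 0.
k=0: 4.1 kHz.
k=1: 38.2 kHz, 46.4 kHz.
k=2: 80.5 kHz, 88.7 kHz.
k=3: 122.8 kHz, 131 kHz.
Within [54.9 kHz, 91.5 kHz]: 80.5 kHz, 88.7 kHz.

80.5 kHz, 88.7 kHz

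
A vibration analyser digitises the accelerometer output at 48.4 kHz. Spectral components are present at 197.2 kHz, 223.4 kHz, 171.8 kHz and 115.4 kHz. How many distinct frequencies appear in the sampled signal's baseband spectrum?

3

fs/2 = 24.2 kHz.
197.2 kHz mod fs = 3.6 kHz.
3.6 kHz ≤ fs/2 = 24.2 kHz, appears at 3.6 kHz.
223.4 kHz mod fs = 29.8 kHz.
29.8 kHz > fs/2 = 24.2 kHz, folds to fs − 29.8 kHz = 18.6 kHz.
171.8 kHz mod fs = 26.6 kHz.
26.6 kHz > fs/2 = 24.2 kHz, folds to fs − 26.6 kHz = 21.8 kHz.
115.4 kHz mod fs = 18.6 kHz.
18.6 kHz ≤ fs/2 = 24.2 kHz, appears at 18.6 kHz.
Distinct values: {3.6 kHz, 18.6 kHz, 21.8 kHz} → 3.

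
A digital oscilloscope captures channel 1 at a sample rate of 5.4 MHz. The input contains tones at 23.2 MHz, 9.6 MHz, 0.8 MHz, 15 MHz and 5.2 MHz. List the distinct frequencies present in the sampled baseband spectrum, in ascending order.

fs/2 = 2.7 MHz.
23.2 MHz mod fs = 1.6 MHz.
1.6 MHz ≤ fs/2 = 2.7 MHz, appears at 1.6 MHz.
9.6 MHz mod fs = 4.2 MHz.
4.2 MHz > fs/2 = 2.7 MHz, folds to fs − 4.2 MHz = 1.2 MHz.
0.8 MHz ≤ fs/2 = 2.7 MHz, passes unchanged.
15 MHz mod fs = 4.2 MHz.
4.2 MHz > fs/2 = 2.7 MHz, folds to fs − 4.2 MHz = 1.2 MHz.
5.2 MHz > fs/2 = 2.7 MHz, folds to fs − 5.2 MHz = 0.2 MHz.
Distinct values: {0.2 MHz, 0.8 MHz, 1.2 MHz, 1.6 MHz}.

0.2 MHz, 0.8 MHz, 1.2 MHz, 1.6 MHz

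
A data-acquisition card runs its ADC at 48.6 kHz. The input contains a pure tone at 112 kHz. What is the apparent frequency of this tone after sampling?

112 kHz mod fs = 14.8 kHz.
14.8 kHz ≤ fs/2 = 24.3 kHz, appears at 14.8 kHz.

14.8 kHz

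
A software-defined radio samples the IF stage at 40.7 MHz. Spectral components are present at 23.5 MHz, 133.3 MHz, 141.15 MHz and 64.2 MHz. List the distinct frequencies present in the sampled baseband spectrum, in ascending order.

fs/2 = 20.35 MHz.
23.5 MHz > fs/2 = 20.35 MHz, folds to fs − 23.5 MHz = 17.2 MHz.
133.3 MHz mod fs = 11.2 MHz.
11.2 MHz ≤ fs/2 = 20.35 MHz, appears at 11.2 MHz.
141.15 MHz mod fs = 19.05 MHz.
19.05 MHz ≤ fs/2 = 20.35 MHz, appears at 19.05 MHz.
64.2 MHz mod fs = 23.5 MHz.
23.5 MHz > fs/2 = 20.35 MHz, folds to fs − 23.5 MHz = 17.2 MHz.
Distinct values: {11.2 MHz, 17.2 MHz, 19.05 MHz}.

11.2 MHz, 17.2 MHz, 19.05 MHz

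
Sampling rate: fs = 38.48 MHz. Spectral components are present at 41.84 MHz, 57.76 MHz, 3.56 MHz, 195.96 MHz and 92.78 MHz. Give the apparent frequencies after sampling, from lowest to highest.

3.36 MHz, 3.56 MHz, 15.82 MHz, 19.2 MHz

fs/2 = 19.24 MHz.
41.84 MHz mod fs = 3.36 MHz.
3.36 MHz ≤ fs/2 = 19.24 MHz, appears at 3.36 MHz.
57.76 MHz mod fs = 19.28 MHz.
19.28 MHz > fs/2 = 19.24 MHz, folds to fs − 19.28 MHz = 19.2 MHz.
3.56 MHz ≤ fs/2 = 19.24 MHz, passes unchanged.
195.96 MHz mod fs = 3.56 MHz.
3.56 MHz ≤ fs/2 = 19.24 MHz, appears at 3.56 MHz.
92.78 MHz mod fs = 15.82 MHz.
15.82 MHz ≤ fs/2 = 19.24 MHz, appears at 15.82 MHz.
Distinct values: {3.36 MHz, 3.56 MHz, 15.82 MHz, 19.2 MHz}.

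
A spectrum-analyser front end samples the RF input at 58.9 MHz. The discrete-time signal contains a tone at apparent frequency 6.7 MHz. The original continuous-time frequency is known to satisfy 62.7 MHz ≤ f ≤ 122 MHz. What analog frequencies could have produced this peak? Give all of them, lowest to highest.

65.6 MHz, 111.1 MHz

Frequencies that alias to 6.7 MHz are k·fs ± 6.7 MHz for integer k ≥ 0.
k=0: 6.7 MHz.
k=1: 52.2 MHz, 65.6 MHz.
k=2: 111.1 MHz, 124.5 MHz.
k=3: 170 MHz, 183.4 MHz.
Within [62.7 MHz, 122 MHz]: 65.6 MHz, 111.1 MHz.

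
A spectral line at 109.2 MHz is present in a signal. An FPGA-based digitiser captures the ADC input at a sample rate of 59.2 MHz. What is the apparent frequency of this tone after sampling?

9.2 MHz

109.2 MHz mod fs = 50 MHz.
50 MHz > fs/2 = 29.6 MHz, folds to fs − 50 MHz = 9.2 MHz.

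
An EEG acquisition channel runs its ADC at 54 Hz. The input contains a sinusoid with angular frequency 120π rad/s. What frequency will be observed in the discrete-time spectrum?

ω = 120π rad/s → f = ω/(2π) = 60 Hz.
60 Hz mod fs = 6 Hz.
6 Hz ≤ fs/2 = 27 Hz, appears at 6 Hz.

6 Hz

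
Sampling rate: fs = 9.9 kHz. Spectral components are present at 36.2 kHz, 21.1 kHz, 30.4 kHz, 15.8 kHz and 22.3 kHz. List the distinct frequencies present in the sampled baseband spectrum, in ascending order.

0.7 kHz, 1.3 kHz, 2.5 kHz, 3.4 kHz, 4 kHz

fs/2 = 4.95 kHz.
36.2 kHz mod fs = 6.5 kHz.
6.5 kHz > fs/2 = 4.95 kHz, folds to fs − 6.5 kHz = 3.4 kHz.
21.1 kHz mod fs = 1.3 kHz.
1.3 kHz ≤ fs/2 = 4.95 kHz, appears at 1.3 kHz.
30.4 kHz mod fs = 0.7 kHz.
0.7 kHz ≤ fs/2 = 4.95 kHz, appears at 0.7 kHz.
15.8 kHz mod fs = 5.9 kHz.
5.9 kHz > fs/2 = 4.95 kHz, folds to fs − 5.9 kHz = 4 kHz.
22.3 kHz mod fs = 2.5 kHz.
2.5 kHz ≤ fs/2 = 4.95 kHz, appears at 2.5 kHz.
Distinct values: {0.7 kHz, 1.3 kHz, 2.5 kHz, 3.4 kHz, 4 kHz}.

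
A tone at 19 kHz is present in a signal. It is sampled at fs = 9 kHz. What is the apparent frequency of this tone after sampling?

19 kHz mod fs = 1 kHz.
1 kHz ≤ fs/2 = 4.5 kHz, appears at 1 kHz.

1 kHz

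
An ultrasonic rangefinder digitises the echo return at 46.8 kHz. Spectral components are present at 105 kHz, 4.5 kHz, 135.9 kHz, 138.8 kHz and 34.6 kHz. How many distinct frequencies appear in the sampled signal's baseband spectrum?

4

fs/2 = 23.4 kHz.
105 kHz mod fs = 11.4 kHz.
11.4 kHz ≤ fs/2 = 23.4 kHz, appears at 11.4 kHz.
4.5 kHz ≤ fs/2 = 23.4 kHz, passes unchanged.
135.9 kHz mod fs = 42.3 kHz.
42.3 kHz > fs/2 = 23.4 kHz, folds to fs − 42.3 kHz = 4.5 kHz.
138.8 kHz mod fs = 45.2 kHz.
45.2 kHz > fs/2 = 23.4 kHz, folds to fs − 45.2 kHz = 1.6 kHz.
34.6 kHz > fs/2 = 23.4 kHz, folds to fs − 34.6 kHz = 12.2 kHz.
Distinct values: {1.6 kHz, 4.5 kHz, 11.4 kHz, 12.2 kHz} → 4.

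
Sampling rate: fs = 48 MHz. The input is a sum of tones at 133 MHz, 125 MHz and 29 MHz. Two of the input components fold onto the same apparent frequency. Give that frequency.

fs/2 = 24 MHz.
133 MHz mod fs = 37 MHz.
37 MHz > fs/2 = 24 MHz, folds to fs − 37 MHz = 11 MHz.
125 MHz mod fs = 29 MHz.
29 MHz > fs/2 = 24 MHz, folds to fs − 29 MHz = 19 MHz.
29 MHz > fs/2 = 24 MHz, folds to fs − 29 MHz = 19 MHz.
29 MHz and 125 MHz both map to 19 MHz.

19 MHz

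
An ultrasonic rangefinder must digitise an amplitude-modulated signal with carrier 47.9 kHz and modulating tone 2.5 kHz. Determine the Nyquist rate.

AM sidebands sit at fc ± fm = 45.4 kHz and 50.4 kHz.
Highest-frequency component: 50.4 kHz.
Nyquist rate = 2 × 50.4 kHz = 100.8 kHz.

100.8 kHz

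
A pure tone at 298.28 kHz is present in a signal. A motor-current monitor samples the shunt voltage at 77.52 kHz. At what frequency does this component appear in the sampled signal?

298.28 kHz mod fs = 65.72 kHz.
65.72 kHz > fs/2 = 38.76 kHz, folds to fs − 65.72 kHz = 11.8 kHz.

11.8 kHz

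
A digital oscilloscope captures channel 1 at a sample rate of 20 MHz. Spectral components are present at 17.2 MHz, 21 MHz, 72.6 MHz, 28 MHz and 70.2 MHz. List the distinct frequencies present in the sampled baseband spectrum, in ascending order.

1 MHz, 2.8 MHz, 7.4 MHz, 8 MHz, 9.8 MHz

fs/2 = 10 MHz.
17.2 MHz > fs/2 = 10 MHz, folds to fs − 17.2 MHz = 2.8 MHz.
21 MHz mod fs = 1 MHz.
1 MHz ≤ fs/2 = 10 MHz, appears at 1 MHz.
72.6 MHz mod fs = 12.6 MHz.
12.6 MHz > fs/2 = 10 MHz, folds to fs − 12.6 MHz = 7.4 MHz.
28 MHz mod fs = 8 MHz.
8 MHz ≤ fs/2 = 10 MHz, appears at 8 MHz.
70.2 MHz mod fs = 10.2 MHz.
10.2 MHz > fs/2 = 10 MHz, folds to fs − 10.2 MHz = 9.8 MHz.
Distinct values: {1 MHz, 2.8 MHz, 7.4 MHz, 8 MHz, 9.8 MHz}.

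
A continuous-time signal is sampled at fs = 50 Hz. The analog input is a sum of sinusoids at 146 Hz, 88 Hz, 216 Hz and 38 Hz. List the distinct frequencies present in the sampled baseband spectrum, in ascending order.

fs/2 = 25 Hz.
146 Hz mod fs = 46 Hz.
46 Hz > fs/2 = 25 Hz, folds to fs − 46 Hz = 4 Hz.
88 Hz mod fs = 38 Hz.
38 Hz > fs/2 = 25 Hz, folds to fs − 38 Hz = 12 Hz.
216 Hz mod fs = 16 Hz.
16 Hz ≤ fs/2 = 25 Hz, appears at 16 Hz.
38 Hz > fs/2 = 25 Hz, folds to fs − 38 Hz = 12 Hz.
Distinct values: {4 Hz, 12 Hz, 16 Hz}.

4 Hz, 12 Hz, 16 Hz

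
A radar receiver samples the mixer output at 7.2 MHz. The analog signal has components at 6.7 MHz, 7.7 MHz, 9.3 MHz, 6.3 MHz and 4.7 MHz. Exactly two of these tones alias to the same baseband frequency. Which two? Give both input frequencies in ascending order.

6.7 MHz, 7.7 MHz

fs/2 = 3.6 MHz.
6.7 MHz > fs/2 = 3.6 MHz, folds to fs − 6.7 MHz = 0.5 MHz.
7.7 MHz mod fs = 0.5 MHz.
0.5 MHz ≤ fs/2 = 3.6 MHz, appears at 0.5 MHz.
9.3 MHz mod fs = 2.1 MHz.
2.1 MHz ≤ fs/2 = 3.6 MHz, appears at 2.1 MHz.
6.3 MHz > fs/2 = 3.6 MHz, folds to fs − 6.3 MHz = 0.9 MHz.
4.7 MHz > fs/2 = 3.6 MHz, folds to fs − 4.7 MHz = 2.5 MHz.
6.7 MHz and 7.7 MHz both map to 0.5 MHz.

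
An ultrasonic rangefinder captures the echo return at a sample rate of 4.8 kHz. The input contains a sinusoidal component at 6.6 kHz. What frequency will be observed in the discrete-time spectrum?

6.6 kHz mod fs = 1.8 kHz.
1.8 kHz ≤ fs/2 = 2.4 kHz, appears at 1.8 kHz.

1.8 kHz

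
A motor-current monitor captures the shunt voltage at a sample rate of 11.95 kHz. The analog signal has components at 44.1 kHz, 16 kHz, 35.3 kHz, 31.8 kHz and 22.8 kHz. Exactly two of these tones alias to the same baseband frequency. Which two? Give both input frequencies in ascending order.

fs/2 = 5.975 kHz.
44.1 kHz mod fs = 8.25 kHz.
8.25 kHz > fs/2 = 5.975 kHz, folds to fs − 8.25 kHz = 3.7 kHz.
16 kHz mod fs = 4.05 kHz.
4.05 kHz ≤ fs/2 = 5.975 kHz, appears at 4.05 kHz.
35.3 kHz mod fs = 11.4 kHz.
11.4 kHz > fs/2 = 5.975 kHz, folds to fs − 11.4 kHz = 0.55 kHz.
31.8 kHz mod fs = 7.9 kHz.
7.9 kHz > fs/2 = 5.975 kHz, folds to fs − 7.9 kHz = 4.05 kHz.
22.8 kHz mod fs = 10.85 kHz.
10.85 kHz > fs/2 = 5.975 kHz, folds to fs − 10.85 kHz = 1.1 kHz.
16 kHz and 31.8 kHz both map to 4.05 kHz.

16 kHz, 31.8 kHz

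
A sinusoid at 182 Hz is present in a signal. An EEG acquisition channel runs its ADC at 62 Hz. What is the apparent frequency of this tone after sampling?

4 Hz

182 Hz mod fs = 58 Hz.
58 Hz > fs/2 = 31 Hz, folds to fs − 58 Hz = 4 Hz.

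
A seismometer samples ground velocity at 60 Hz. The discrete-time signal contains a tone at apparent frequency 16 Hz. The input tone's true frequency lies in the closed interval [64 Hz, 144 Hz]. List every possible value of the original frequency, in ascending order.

76 Hz, 104 Hz, 136 Hz

Frequencies that alias to 16 Hz are k·fs ± 16 Hz for integer k ≥ 0.
k=0: 16 Hz.
k=1: 44 Hz, 76 Hz.
k=2: 104 Hz, 136 Hz.
k=3: 164 Hz, 196 Hz.
Within [64 Hz, 144 Hz]: 76 Hz, 104 Hz, 136 Hz.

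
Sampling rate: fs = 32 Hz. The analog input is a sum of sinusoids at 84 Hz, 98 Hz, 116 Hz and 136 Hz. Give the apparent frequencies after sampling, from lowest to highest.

2 Hz, 8 Hz, 12 Hz

fs/2 = 16 Hz.
84 Hz mod fs = 20 Hz.
20 Hz > fs/2 = 16 Hz, folds to fs − 20 Hz = 12 Hz.
98 Hz mod fs = 2 Hz.
2 Hz ≤ fs/2 = 16 Hz, appears at 2 Hz.
116 Hz mod fs = 20 Hz.
20 Hz > fs/2 = 16 Hz, folds to fs − 20 Hz = 12 Hz.
136 Hz mod fs = 8 Hz.
8 Hz ≤ fs/2 = 16 Hz, appears at 8 Hz.
Distinct values: {2 Hz, 8 Hz, 12 Hz}.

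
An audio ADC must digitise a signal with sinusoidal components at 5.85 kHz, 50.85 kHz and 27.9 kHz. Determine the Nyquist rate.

Highest-frequency component: 50.85 kHz.
Nyquist rate = 2 × 50.85 kHz = 101.7 kHz.

101.7 kHz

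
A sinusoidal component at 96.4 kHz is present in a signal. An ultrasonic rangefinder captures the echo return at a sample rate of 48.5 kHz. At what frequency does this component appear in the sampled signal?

0.6 kHz

96.4 kHz mod fs = 47.9 kHz.
47.9 kHz > fs/2 = 24.25 kHz, folds to fs − 47.9 kHz = 0.6 kHz.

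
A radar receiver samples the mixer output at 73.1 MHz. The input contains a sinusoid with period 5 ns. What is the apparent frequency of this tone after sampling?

19.3 MHz

T = 5 ns → f = 1/T = 200 MHz.
200 MHz mod fs = 53.8 MHz.
53.8 MHz > fs/2 = 36.55 MHz, folds to fs − 53.8 MHz = 19.3 MHz.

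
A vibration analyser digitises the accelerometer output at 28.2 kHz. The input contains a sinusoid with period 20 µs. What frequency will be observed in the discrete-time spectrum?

T = 20 µs → f = 1/T = 50 kHz.
50 kHz mod fs = 21.8 kHz.
21.8 kHz > fs/2 = 14.1 kHz, folds to fs − 21.8 kHz = 6.4 kHz.

6.4 kHz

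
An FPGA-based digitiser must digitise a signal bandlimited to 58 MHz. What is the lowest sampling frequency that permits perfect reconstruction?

116 MHz

Nyquist rate = 2 × 58 MHz = 116 MHz.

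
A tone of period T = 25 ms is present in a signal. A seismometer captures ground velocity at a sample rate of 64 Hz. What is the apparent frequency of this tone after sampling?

24 Hz

T = 25 ms → f = 1/T = 40 Hz.
40 Hz > fs/2 = 32 Hz, folds to fs − 40 Hz = 24 Hz.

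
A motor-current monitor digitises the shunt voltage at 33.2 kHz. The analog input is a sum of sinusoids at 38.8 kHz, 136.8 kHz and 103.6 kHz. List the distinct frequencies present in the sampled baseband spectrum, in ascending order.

fs/2 = 16.6 kHz.
38.8 kHz mod fs = 5.6 kHz.
5.6 kHz ≤ fs/2 = 16.6 kHz, appears at 5.6 kHz.
136.8 kHz mod fs = 4 kHz.
4 kHz ≤ fs/2 = 16.6 kHz, appears at 4 kHz.
103.6 kHz mod fs = 4 kHz.
4 kHz ≤ fs/2 = 16.6 kHz, appears at 4 kHz.
Distinct values: {4 kHz, 5.6 kHz}.

4 kHz, 5.6 kHz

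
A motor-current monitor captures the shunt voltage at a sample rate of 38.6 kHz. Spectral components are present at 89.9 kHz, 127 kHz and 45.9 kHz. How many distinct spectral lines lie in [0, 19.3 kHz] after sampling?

3

fs/2 = 19.3 kHz.
89.9 kHz mod fs = 12.7 kHz.
12.7 kHz ≤ fs/2 = 19.3 kHz, appears at 12.7 kHz.
127 kHz mod fs = 11.2 kHz.
11.2 kHz ≤ fs/2 = 19.3 kHz, appears at 11.2 kHz.
45.9 kHz mod fs = 7.3 kHz.
7.3 kHz ≤ fs/2 = 19.3 kHz, appears at 7.3 kHz.
Distinct values: {7.3 kHz, 11.2 kHz, 12.7 kHz} → 3.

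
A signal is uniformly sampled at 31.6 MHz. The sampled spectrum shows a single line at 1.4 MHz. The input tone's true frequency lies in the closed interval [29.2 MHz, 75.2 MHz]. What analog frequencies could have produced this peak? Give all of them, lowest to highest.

30.2 MHz, 33 MHz, 61.8 MHz, 64.6 MHz

Frequencies that alias to 1.4 MHz are k·fs ± 1.4 MHz for integer k ≥ 0.
k=0: 1.4 MHz.
k=1: 30.2 MHz, 33 MHz.
k=2: 61.8 MHz, 64.6 MHz.
k=3: 93.4 MHz, 96.2 MHz.
Within [29.2 MHz, 75.2 MHz]: 30.2 MHz, 33 MHz, 61.8 MHz, 64.6 MHz.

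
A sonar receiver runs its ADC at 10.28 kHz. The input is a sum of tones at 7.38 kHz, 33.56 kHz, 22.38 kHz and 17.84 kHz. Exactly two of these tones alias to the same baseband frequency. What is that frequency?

2.72 kHz

fs/2 = 5.14 kHz.
7.38 kHz > fs/2 = 5.14 kHz, folds to fs − 7.38 kHz = 2.9 kHz.
33.56 kHz mod fs = 2.72 kHz.
2.72 kHz ≤ fs/2 = 5.14 kHz, appears at 2.72 kHz.
22.38 kHz mod fs = 1.82 kHz.
1.82 kHz ≤ fs/2 = 5.14 kHz, appears at 1.82 kHz.
17.84 kHz mod fs = 7.56 kHz.
7.56 kHz > fs/2 = 5.14 kHz, folds to fs − 7.56 kHz = 2.72 kHz.
17.84 kHz and 33.56 kHz both map to 2.72 kHz.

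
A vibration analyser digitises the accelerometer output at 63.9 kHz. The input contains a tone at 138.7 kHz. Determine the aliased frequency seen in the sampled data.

138.7 kHz mod fs = 10.9 kHz.
10.9 kHz ≤ fs/2 = 31.95 kHz, appears at 10.9 kHz.

10.9 kHz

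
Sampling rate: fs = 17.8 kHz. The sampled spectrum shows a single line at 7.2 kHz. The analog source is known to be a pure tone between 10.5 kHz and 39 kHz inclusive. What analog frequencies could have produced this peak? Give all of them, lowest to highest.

10.6 kHz, 25 kHz, 28.4 kHz

Frequencies that alias to 7.2 kHz are k·fs ± 7.2 kHz for integer k ≥ 0.
k=0: 7.2 kHz.
k=1: 10.6 kHz, 25 kHz.
k=2: 28.4 kHz, 42.8 kHz.
k=3: 46.2 kHz, 60.6 kHz.
Within [10.5 kHz, 39 kHz]: 10.6 kHz, 25 kHz, 28.4 kHz.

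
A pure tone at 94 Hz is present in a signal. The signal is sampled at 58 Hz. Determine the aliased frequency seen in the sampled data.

22 Hz

94 Hz mod fs = 36 Hz.
36 Hz > fs/2 = 29 Hz, folds to fs − 36 Hz = 22 Hz.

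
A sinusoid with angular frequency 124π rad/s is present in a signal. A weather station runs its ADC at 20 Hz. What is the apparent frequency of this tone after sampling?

2 Hz

ω = 124π rad/s → f = ω/(2π) = 62 Hz.
62 Hz mod fs = 2 Hz.
2 Hz ≤ fs/2 = 10 Hz, appears at 2 Hz.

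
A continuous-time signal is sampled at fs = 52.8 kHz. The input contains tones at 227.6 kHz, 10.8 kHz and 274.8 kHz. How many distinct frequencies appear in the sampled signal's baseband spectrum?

2

fs/2 = 26.4 kHz.
227.6 kHz mod fs = 16.4 kHz.
16.4 kHz ≤ fs/2 = 26.4 kHz, appears at 16.4 kHz.
10.8 kHz ≤ fs/2 = 26.4 kHz, passes unchanged.
274.8 kHz mod fs = 10.8 kHz.
10.8 kHz ≤ fs/2 = 26.4 kHz, appears at 10.8 kHz.
Distinct values: {10.8 kHz, 16.4 kHz} → 2.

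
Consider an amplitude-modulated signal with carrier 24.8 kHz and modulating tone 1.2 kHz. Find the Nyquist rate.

52 kHz

AM sidebands sit at fc ± fm = 23.6 kHz and 26 kHz.
Highest-frequency component: 26 kHz.
Nyquist rate = 2 × 26 kHz = 52 kHz.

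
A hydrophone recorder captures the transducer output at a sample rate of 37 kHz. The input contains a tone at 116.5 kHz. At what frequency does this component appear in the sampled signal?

116.5 kHz mod fs = 5.5 kHz.
5.5 kHz ≤ fs/2 = 18.5 kHz, appears at 5.5 kHz.

5.5 kHz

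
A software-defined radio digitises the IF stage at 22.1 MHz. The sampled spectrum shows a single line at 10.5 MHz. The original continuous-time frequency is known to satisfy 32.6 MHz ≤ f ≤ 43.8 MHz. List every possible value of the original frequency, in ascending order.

32.6 MHz, 33.7 MHz

Frequencies that alias to 10.5 MHz are k·fs ± 10.5 MHz for integer k ≥ 0.
k=0: 10.5 MHz.
k=1: 11.6 MHz, 32.6 MHz.
k=2: 33.7 MHz, 54.7 MHz.
k=3: 55.8 MHz, 76.8 MHz.
Within [32.6 MHz, 43.8 MHz]: 32.6 MHz, 33.7 MHz.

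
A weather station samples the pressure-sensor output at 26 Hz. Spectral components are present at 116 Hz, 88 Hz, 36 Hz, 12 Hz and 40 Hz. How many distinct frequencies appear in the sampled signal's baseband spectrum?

fs/2 = 13 Hz.
116 Hz mod fs = 12 Hz.
12 Hz ≤ fs/2 = 13 Hz, appears at 12 Hz.
88 Hz mod fs = 10 Hz.
10 Hz ≤ fs/2 = 13 Hz, appears at 10 Hz.
36 Hz mod fs = 10 Hz.
10 Hz ≤ fs/2 = 13 Hz, appears at 10 Hz.
12 Hz ≤ fs/2 = 13 Hz, passes unchanged.
40 Hz mod fs = 14 Hz.
14 Hz > fs/2 = 13 Hz, folds to fs − 14 Hz = 12 Hz.
Distinct values: {10 Hz, 12 Hz} → 2.

2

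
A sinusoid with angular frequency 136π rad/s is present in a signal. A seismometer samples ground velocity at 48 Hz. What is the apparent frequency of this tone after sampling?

20 Hz

ω = 136π rad/s → f = ω/(2π) = 68 Hz.
68 Hz mod fs = 20 Hz.
20 Hz ≤ fs/2 = 24 Hz, appears at 20 Hz.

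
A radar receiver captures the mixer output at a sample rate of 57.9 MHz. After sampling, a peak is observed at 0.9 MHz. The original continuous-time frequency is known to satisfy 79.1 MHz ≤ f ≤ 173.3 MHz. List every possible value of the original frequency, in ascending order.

Frequencies that alias to 0.9 MHz are k·fs ± 0.9 MHz for integer k ≥ 0.
k=0: 0.9 MHz.
k=1: 57 MHz, 58.8 MHz.
k=2: 114.9 MHz, 116.7 MHz.
k=3: 172.8 MHz, 174.6 MHz.
k=4: 230.7 MHz, 232.5 MHz.
Within [79.1 MHz, 173.3 MHz]: 114.9 MHz, 116.7 MHz, 172.8 MHz.

114.9 MHz, 116.7 MHz, 172.8 MHz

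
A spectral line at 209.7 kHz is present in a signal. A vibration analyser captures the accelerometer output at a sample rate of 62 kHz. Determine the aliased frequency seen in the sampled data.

23.7 kHz

209.7 kHz mod fs = 23.7 kHz.
23.7 kHz ≤ fs/2 = 31 kHz, appears at 23.7 kHz.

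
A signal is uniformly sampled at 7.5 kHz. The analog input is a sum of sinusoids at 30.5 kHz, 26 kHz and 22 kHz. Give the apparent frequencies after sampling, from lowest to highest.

fs/2 = 3.75 kHz.
30.5 kHz mod fs = 0.5 kHz.
0.5 kHz ≤ fs/2 = 3.75 kHz, appears at 0.5 kHz.
26 kHz mod fs = 3.5 kHz.
3.5 kHz ≤ fs/2 = 3.75 kHz, appears at 3.5 kHz.
22 kHz mod fs = 7 kHz.
7 kHz > fs/2 = 3.75 kHz, folds to fs − 7 kHz = 0.5 kHz.
Distinct values: {0.5 kHz, 3.5 kHz}.

0.5 kHz, 3.5 kHz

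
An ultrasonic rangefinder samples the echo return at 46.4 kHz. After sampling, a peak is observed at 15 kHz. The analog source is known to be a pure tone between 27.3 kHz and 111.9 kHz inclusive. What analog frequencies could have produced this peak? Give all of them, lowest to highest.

Frequencies that alias to 15 kHz are k·fs ± 15 kHz for integer k ≥ 0.
k=0: 15 kHz.
k=1: 31.4 kHz, 61.4 kHz.
k=2: 77.8 kHz, 107.8 kHz.
k=3: 124.2 kHz, 154.2 kHz.
Within [27.3 kHz, 111.9 kHz]: 31.4 kHz, 61.4 kHz, 77.8 kHz, 107.8 kHz.

31.4 kHz, 61.4 kHz, 77.8 kHz, 107.8 kHz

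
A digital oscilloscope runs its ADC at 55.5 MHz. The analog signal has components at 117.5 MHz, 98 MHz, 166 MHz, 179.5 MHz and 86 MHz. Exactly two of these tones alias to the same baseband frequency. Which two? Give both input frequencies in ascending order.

98 MHz, 179.5 MHz

fs/2 = 27.75 MHz.
117.5 MHz mod fs = 6.5 MHz.
6.5 MHz ≤ fs/2 = 27.75 MHz, appears at 6.5 MHz.
98 MHz mod fs = 42.5 MHz.
42.5 MHz > fs/2 = 27.75 MHz, folds to fs − 42.5 MHz = 13 MHz.
166 MHz mod fs = 55 MHz.
55 MHz > fs/2 = 27.75 MHz, folds to fs − 55 MHz = 0.5 MHz.
179.5 MHz mod fs = 13 MHz.
13 MHz ≤ fs/2 = 27.75 MHz, appears at 13 MHz.
86 MHz mod fs = 30.5 MHz.
30.5 MHz > fs/2 = 27.75 MHz, folds to fs − 30.5 MHz = 25 MHz.
98 MHz and 179.5 MHz both map to 13 MHz.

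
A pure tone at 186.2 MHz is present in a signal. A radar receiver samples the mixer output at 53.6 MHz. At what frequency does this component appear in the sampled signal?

186.2 MHz mod fs = 25.4 MHz.
25.4 MHz ≤ fs/2 = 26.8 MHz, appears at 25.4 MHz.

25.4 MHz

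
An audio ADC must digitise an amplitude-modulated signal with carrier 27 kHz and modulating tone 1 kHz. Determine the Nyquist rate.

56 kHz

AM sidebands sit at fc ± fm = 26 kHz and 28 kHz.
Highest-frequency component: 28 kHz.
Nyquist rate = 2 × 28 kHz = 56 kHz.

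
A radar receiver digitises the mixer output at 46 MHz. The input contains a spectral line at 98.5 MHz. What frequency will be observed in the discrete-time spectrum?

6.5 MHz

98.5 MHz mod fs = 6.5 MHz.
6.5 MHz ≤ fs/2 = 23 MHz, appears at 6.5 MHz.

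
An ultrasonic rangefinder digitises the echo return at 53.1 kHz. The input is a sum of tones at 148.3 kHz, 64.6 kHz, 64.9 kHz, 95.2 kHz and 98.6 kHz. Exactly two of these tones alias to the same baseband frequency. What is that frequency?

11 kHz

fs/2 = 26.55 kHz.
148.3 kHz mod fs = 42.1 kHz.
42.1 kHz > fs/2 = 26.55 kHz, folds to fs − 42.1 kHz = 11 kHz.
64.6 kHz mod fs = 11.5 kHz.
11.5 kHz ≤ fs/2 = 26.55 kHz, appears at 11.5 kHz.
64.9 kHz mod fs = 11.8 kHz.
11.8 kHz ≤ fs/2 = 26.55 kHz, appears at 11.8 kHz.
95.2 kHz mod fs = 42.1 kHz.
42.1 kHz > fs/2 = 26.55 kHz, folds to fs − 42.1 kHz = 11 kHz.
98.6 kHz mod fs = 45.5 kHz.
45.5 kHz > fs/2 = 26.55 kHz, folds to fs − 45.5 kHz = 7.6 kHz.
95.2 kHz and 148.3 kHz both map to 11 kHz.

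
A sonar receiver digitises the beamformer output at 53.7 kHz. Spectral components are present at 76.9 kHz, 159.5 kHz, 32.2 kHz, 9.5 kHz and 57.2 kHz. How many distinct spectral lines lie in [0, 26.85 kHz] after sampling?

5

fs/2 = 26.85 kHz.
76.9 kHz mod fs = 23.2 kHz.
23.2 kHz ≤ fs/2 = 26.85 kHz, appears at 23.2 kHz.
159.5 kHz mod fs = 52.1 kHz.
52.1 kHz > fs/2 = 26.85 kHz, folds to fs − 52.1 kHz = 1.6 kHz.
32.2 kHz > fs/2 = 26.85 kHz, folds to fs − 32.2 kHz = 21.5 kHz.
9.5 kHz ≤ fs/2 = 26.85 kHz, passes unchanged.
57.2 kHz mod fs = 3.5 kHz.
3.5 kHz ≤ fs/2 = 26.85 kHz, appears at 3.5 kHz.
Distinct values: {1.6 kHz, 3.5 kHz, 9.5 kHz, 21.5 kHz, 23.2 kHz} → 5.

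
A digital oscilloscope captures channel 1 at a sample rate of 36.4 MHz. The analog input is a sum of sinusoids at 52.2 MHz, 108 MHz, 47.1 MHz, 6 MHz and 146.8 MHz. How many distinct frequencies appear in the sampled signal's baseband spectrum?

4

fs/2 = 18.2 MHz.
52.2 MHz mod fs = 15.8 MHz.
15.8 MHz ≤ fs/2 = 18.2 MHz, appears at 15.8 MHz.
108 MHz mod fs = 35.2 MHz.
35.2 MHz > fs/2 = 18.2 MHz, folds to fs − 35.2 MHz = 1.2 MHz.
47.1 MHz mod fs = 10.7 MHz.
10.7 MHz ≤ fs/2 = 18.2 MHz, appears at 10.7 MHz.
6 MHz ≤ fs/2 = 18.2 MHz, passes unchanged.
146.8 MHz mod fs = 1.2 MHz.
1.2 MHz ≤ fs/2 = 18.2 MHz, appears at 1.2 MHz.
Distinct values: {1.2 MHz, 6 MHz, 10.7 MHz, 15.8 MHz} → 4.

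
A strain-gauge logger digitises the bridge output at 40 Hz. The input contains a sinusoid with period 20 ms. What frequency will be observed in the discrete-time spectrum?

T = 20 ms → f = 1/T = 50 Hz.
50 Hz mod fs = 10 Hz.
10 Hz ≤ fs/2 = 20 Hz, appears at 10 Hz.

10 Hz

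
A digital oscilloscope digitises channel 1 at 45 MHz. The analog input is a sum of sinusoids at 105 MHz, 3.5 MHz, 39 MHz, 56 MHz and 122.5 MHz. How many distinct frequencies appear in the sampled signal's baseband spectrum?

5

fs/2 = 22.5 MHz.
105 MHz mod fs = 15 MHz.
15 MHz ≤ fs/2 = 22.5 MHz, appears at 15 MHz.
3.5 MHz ≤ fs/2 = 22.5 MHz, passes unchanged.
39 MHz > fs/2 = 22.5 MHz, folds to fs − 39 MHz = 6 MHz.
56 MHz mod fs = 11 MHz.
11 MHz ≤ fs/2 = 22.5 MHz, appears at 11 MHz.
122.5 MHz mod fs = 32.5 MHz.
32.5 MHz > fs/2 = 22.5 MHz, folds to fs − 32.5 MHz = 12.5 MHz.
Distinct values: {3.5 MHz, 6 MHz, 11 MHz, 12.5 MHz, 15 MHz} → 5.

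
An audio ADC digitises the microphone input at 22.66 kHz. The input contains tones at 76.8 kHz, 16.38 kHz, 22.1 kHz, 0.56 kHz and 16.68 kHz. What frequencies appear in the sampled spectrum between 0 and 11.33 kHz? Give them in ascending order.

fs/2 = 11.33 kHz.
76.8 kHz mod fs = 8.82 kHz.
8.82 kHz ≤ fs/2 = 11.33 kHz, appears at 8.82 kHz.
16.38 kHz > fs/2 = 11.33 kHz, folds to fs − 16.38 kHz = 6.28 kHz.
22.1 kHz > fs/2 = 11.33 kHz, folds to fs − 22.1 kHz = 0.56 kHz.
0.56 kHz ≤ fs/2 = 11.33 kHz, passes unchanged.
16.68 kHz > fs/2 = 11.33 kHz, folds to fs − 16.68 kHz = 5.98 kHz.
Distinct values: {0.56 kHz, 5.98 kHz, 6.28 kHz, 8.82 kHz}.

0.56 kHz, 5.98 kHz, 6.28 kHz, 8.82 kHz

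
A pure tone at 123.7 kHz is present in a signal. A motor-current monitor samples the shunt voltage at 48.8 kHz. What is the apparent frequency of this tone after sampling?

123.7 kHz mod fs = 26.1 kHz.
26.1 kHz > fs/2 = 24.4 kHz, folds to fs − 26.1 kHz = 22.7 kHz.

22.7 kHz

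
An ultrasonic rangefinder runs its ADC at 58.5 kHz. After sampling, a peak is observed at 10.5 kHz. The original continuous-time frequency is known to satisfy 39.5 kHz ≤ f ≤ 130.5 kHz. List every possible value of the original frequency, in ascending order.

48 kHz, 69 kHz, 106.5 kHz, 127.5 kHz

Frequencies that alias to 10.5 kHz are k·fs ± 10.5 kHz for integer k ≥ 0.
k=0: 10.5 kHz.
k=1: 48 kHz, 69 kHz.
k=2: 106.5 kHz, 127.5 kHz.
k=3: 165 kHz, 186 kHz.
Within [39.5 kHz, 130.5 kHz]: 48 kHz, 69 kHz, 106.5 kHz, 127.5 kHz.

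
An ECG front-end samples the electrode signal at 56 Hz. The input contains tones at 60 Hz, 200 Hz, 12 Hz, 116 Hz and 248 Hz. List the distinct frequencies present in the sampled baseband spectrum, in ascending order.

4 Hz, 12 Hz, 24 Hz

fs/2 = 28 Hz.
60 Hz mod fs = 4 Hz.
4 Hz ≤ fs/2 = 28 Hz, appears at 4 Hz.
200 Hz mod fs = 32 Hz.
32 Hz > fs/2 = 28 Hz, folds to fs − 32 Hz = 24 Hz.
12 Hz ≤ fs/2 = 28 Hz, passes unchanged.
116 Hz mod fs = 4 Hz.
4 Hz ≤ fs/2 = 28 Hz, appears at 4 Hz.
248 Hz mod fs = 24 Hz.
24 Hz ≤ fs/2 = 28 Hz, appears at 24 Hz.
Distinct values: {4 Hz, 12 Hz, 24 Hz}.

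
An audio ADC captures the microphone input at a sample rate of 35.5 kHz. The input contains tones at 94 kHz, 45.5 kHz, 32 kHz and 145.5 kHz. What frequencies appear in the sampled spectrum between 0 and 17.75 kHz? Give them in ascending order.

3.5 kHz, 10 kHz, 12.5 kHz

fs/2 = 17.75 kHz.
94 kHz mod fs = 23 kHz.
23 kHz > fs/2 = 17.75 kHz, folds to fs − 23 kHz = 12.5 kHz.
45.5 kHz mod fs = 10 kHz.
10 kHz ≤ fs/2 = 17.75 kHz, appears at 10 kHz.
32 kHz > fs/2 = 17.75 kHz, folds to fs − 32 kHz = 3.5 kHz.
145.5 kHz mod fs = 3.5 kHz.
3.5 kHz ≤ fs/2 = 17.75 kHz, appears at 3.5 kHz.
Distinct values: {3.5 kHz, 10 kHz, 12.5 kHz}.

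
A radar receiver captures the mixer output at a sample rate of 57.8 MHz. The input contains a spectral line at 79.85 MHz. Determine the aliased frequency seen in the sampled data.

79.85 MHz mod fs = 22.05 MHz.
22.05 MHz ≤ fs/2 = 28.9 MHz, appears at 22.05 MHz.

22.05 MHz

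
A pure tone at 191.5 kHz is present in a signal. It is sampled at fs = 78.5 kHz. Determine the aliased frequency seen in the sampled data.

34.5 kHz

191.5 kHz mod fs = 34.5 kHz.
34.5 kHz ≤ fs/2 = 39.25 kHz, appears at 34.5 kHz.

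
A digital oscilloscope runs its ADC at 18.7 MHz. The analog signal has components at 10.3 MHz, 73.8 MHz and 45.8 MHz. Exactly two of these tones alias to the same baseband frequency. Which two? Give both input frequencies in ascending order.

fs/2 = 9.35 MHz.
10.3 MHz > fs/2 = 9.35 MHz, folds to fs − 10.3 MHz = 8.4 MHz.
73.8 MHz mod fs = 17.7 MHz.
17.7 MHz > fs/2 = 9.35 MHz, folds to fs − 17.7 MHz = 1 MHz.
45.8 MHz mod fs = 8.4 MHz.
8.4 MHz ≤ fs/2 = 9.35 MHz, appears at 8.4 MHz.
10.3 MHz and 45.8 MHz both map to 8.4 MHz.

10.3 MHz, 45.8 MHz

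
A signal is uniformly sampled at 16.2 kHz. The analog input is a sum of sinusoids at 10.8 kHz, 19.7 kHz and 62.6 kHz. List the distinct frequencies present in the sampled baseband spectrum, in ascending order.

fs/2 = 8.1 kHz.
10.8 kHz > fs/2 = 8.1 kHz, folds to fs − 10.8 kHz = 5.4 kHz.
19.7 kHz mod fs = 3.5 kHz.
3.5 kHz ≤ fs/2 = 8.1 kHz, appears at 3.5 kHz.
62.6 kHz mod fs = 14 kHz.
14 kHz > fs/2 = 8.1 kHz, folds to fs − 14 kHz = 2.2 kHz.
Distinct values: {2.2 kHz, 3.5 kHz, 5.4 kHz}.

2.2 kHz, 3.5 kHz, 5.4 kHz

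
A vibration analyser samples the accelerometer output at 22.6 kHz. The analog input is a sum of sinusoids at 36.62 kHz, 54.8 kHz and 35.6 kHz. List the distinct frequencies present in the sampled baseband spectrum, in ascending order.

8.58 kHz, 9.6 kHz

fs/2 = 11.3 kHz.
36.62 kHz mod fs = 14.02 kHz.
14.02 kHz > fs/2 = 11.3 kHz, folds to fs − 14.02 kHz = 8.58 kHz.
54.8 kHz mod fs = 9.6 kHz.
9.6 kHz ≤ fs/2 = 11.3 kHz, appears at 9.6 kHz.
35.6 kHz mod fs = 13 kHz.
13 kHz > fs/2 = 11.3 kHz, folds to fs − 13 kHz = 9.6 kHz.
Distinct values: {8.58 kHz, 9.6 kHz}.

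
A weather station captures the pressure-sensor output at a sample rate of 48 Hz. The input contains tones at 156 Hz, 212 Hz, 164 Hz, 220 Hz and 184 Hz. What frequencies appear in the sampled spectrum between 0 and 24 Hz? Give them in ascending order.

fs/2 = 24 Hz.
156 Hz mod fs = 12 Hz.
12 Hz ≤ fs/2 = 24 Hz, appears at 12 Hz.
212 Hz mod fs = 20 Hz.
20 Hz ≤ fs/2 = 24 Hz, appears at 20 Hz.
164 Hz mod fs = 20 Hz.
20 Hz ≤ fs/2 = 24 Hz, appears at 20 Hz.
220 Hz mod fs = 28 Hz.
28 Hz > fs/2 = 24 Hz, folds to fs − 28 Hz = 20 Hz.
184 Hz mod fs = 40 Hz.
40 Hz > fs/2 = 24 Hz, folds to fs − 40 Hz = 8 Hz.
Distinct values: {8 Hz, 12 Hz, 20 Hz}.

8 Hz, 12 Hz, 20 Hz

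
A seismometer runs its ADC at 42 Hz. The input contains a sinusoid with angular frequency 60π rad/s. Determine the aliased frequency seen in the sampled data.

12 Hz

ω = 60π rad/s → f = ω/(2π) = 30 Hz.
30 Hz > fs/2 = 21 Hz, folds to fs − 30 Hz = 12 Hz.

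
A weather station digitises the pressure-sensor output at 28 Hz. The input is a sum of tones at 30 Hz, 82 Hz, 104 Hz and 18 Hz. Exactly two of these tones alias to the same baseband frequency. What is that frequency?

fs/2 = 14 Hz.
30 Hz mod fs = 2 Hz.
2 Hz ≤ fs/2 = 14 Hz, appears at 2 Hz.
82 Hz mod fs = 26 Hz.
26 Hz > fs/2 = 14 Hz, folds to fs − 26 Hz = 2 Hz.
104 Hz mod fs = 20 Hz.
20 Hz > fs/2 = 14 Hz, folds to fs − 20 Hz = 8 Hz.
18 Hz > fs/2 = 14 Hz, folds to fs − 18 Hz = 10 Hz.
30 Hz and 82 Hz both map to 2 Hz.

2 Hz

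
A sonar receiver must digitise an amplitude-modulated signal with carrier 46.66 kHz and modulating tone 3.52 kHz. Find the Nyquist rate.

AM sidebands sit at fc ± fm = 43.14 kHz and 50.18 kHz.
Highest-frequency component: 50.18 kHz.
Nyquist rate = 2 × 50.18 kHz = 100.36 kHz.

100.36 kHz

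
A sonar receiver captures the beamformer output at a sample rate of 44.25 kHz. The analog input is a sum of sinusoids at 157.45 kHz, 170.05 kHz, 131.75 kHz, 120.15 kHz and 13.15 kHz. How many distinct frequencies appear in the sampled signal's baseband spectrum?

5

fs/2 = 22.125 kHz.
157.45 kHz mod fs = 24.7 kHz.
24.7 kHz > fs/2 = 22.125 kHz, folds to fs − 24.7 kHz = 19.55 kHz.
170.05 kHz mod fs = 37.3 kHz.
37.3 kHz > fs/2 = 22.125 kHz, folds to fs − 37.3 kHz = 6.95 kHz.
131.75 kHz mod fs = 43.25 kHz.
43.25 kHz > fs/2 = 22.125 kHz, folds to fs − 43.25 kHz = 1 kHz.
120.15 kHz mod fs = 31.65 kHz.
31.65 kHz > fs/2 = 22.125 kHz, folds to fs − 31.65 kHz = 12.6 kHz.
13.15 kHz ≤ fs/2 = 22.125 kHz, passes unchanged.
Distinct values: {1 kHz, 6.95 kHz, 12.6 kHz, 13.15 kHz, 19.55 kHz} → 5.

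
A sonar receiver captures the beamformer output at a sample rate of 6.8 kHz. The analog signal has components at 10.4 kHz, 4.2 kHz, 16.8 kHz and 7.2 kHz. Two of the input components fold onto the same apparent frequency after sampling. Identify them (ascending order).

10.4 kHz, 16.8 kHz

fs/2 = 3.4 kHz.
10.4 kHz mod fs = 3.6 kHz.
3.6 kHz > fs/2 = 3.4 kHz, folds to fs − 3.6 kHz = 3.2 kHz.
4.2 kHz > fs/2 = 3.4 kHz, folds to fs − 4.2 kHz = 2.6 kHz.
16.8 kHz mod fs = 3.2 kHz.
3.2 kHz ≤ fs/2 = 3.4 kHz, appears at 3.2 kHz.
7.2 kHz mod fs = 0.4 kHz.
0.4 kHz ≤ fs/2 = 3.4 kHz, appears at 0.4 kHz.
10.4 kHz and 16.8 kHz both map to 3.2 kHz.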